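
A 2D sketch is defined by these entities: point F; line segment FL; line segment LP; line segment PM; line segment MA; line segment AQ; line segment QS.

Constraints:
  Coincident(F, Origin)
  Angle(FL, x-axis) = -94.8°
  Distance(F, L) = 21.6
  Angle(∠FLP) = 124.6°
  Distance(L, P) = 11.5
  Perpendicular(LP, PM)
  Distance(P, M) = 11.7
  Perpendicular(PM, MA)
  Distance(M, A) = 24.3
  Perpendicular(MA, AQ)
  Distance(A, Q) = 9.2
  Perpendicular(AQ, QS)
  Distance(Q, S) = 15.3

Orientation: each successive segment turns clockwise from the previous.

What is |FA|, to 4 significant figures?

6.103

F is at the origin; FL runs at -94.8° with length 21.6, so L = (-1.807, -21.52). ∠FLP = 124.6° gives LP at -150.2° from the x-axis; with |LP| = 11.5, P = (-11.79, -27.24). LP is perpendicular to PM, so PM runs at 119.8°; with |PM| = 11.7, M = (-17.60, -17.09). PM ⟂ MA, so MA runs at 29.80°; with |MA| = 24.3, A = (3.485, -5.010). Then |FA| = |A − F| = 6.103.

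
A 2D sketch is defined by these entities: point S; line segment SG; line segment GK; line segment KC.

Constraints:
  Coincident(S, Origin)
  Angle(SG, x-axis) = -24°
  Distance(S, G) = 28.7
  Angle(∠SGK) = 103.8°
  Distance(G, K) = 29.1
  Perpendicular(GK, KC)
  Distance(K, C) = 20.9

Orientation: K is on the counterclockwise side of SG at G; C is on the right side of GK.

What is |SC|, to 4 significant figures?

60.59

∠SGK = 103.8°, so GK runs at -24.0° + (180° − 103.8°) = 52.20° from the x-axis; with |GK| = 29.1, K = G + 29.1·(cos 52.20°, sin 52.20°) = (44.05, 11.32). GK is perpendicular to KC; with |KC| = 20.9 on the right of GK, C = K + 20.9·(0.7902, -0.6129) = (60.57, -1.490). Then |SC| = |C − S| = 60.59.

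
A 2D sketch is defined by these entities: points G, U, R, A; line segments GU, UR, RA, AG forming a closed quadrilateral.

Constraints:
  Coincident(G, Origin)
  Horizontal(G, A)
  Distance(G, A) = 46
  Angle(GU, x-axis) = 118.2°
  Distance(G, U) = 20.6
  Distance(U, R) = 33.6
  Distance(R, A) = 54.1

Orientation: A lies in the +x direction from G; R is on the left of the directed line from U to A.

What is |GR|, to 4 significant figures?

44.81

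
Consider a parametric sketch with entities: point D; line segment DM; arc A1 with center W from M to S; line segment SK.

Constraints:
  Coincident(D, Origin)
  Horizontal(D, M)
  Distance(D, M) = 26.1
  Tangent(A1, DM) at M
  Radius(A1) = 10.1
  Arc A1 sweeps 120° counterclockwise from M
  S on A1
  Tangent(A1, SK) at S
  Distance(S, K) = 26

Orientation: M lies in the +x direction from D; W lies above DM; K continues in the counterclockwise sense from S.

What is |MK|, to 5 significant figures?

37.906

D is at the origin; D and M share the same y with |DM| = 26.1 and M on the +x side, so M = (26.100, 0.0000). The tangent condition forces WM to be normal to DM, so W = M + (0, 10.1) = (26.100, 10.100). On A1, M sits at bearing -90° from W; a 120° counterclockwise sweep puts S at bearing 30°, so S = W + 10.1·(cos 30°, sin 30°) = (34.847, 15.150). Tangency of A1 to SK means the radius WS is perpendicular to SK, so SK runs along (−sin 30°, cos 30°); with |SK| = 26.0, K = (21.847, 37.667). Then |MK| = |K − M| = 37.906.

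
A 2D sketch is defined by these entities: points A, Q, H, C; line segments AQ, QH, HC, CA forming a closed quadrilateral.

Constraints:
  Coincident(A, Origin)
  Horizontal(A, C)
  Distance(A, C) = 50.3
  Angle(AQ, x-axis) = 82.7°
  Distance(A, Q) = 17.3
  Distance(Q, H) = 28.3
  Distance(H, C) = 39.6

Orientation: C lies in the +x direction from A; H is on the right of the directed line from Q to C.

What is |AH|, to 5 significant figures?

15.149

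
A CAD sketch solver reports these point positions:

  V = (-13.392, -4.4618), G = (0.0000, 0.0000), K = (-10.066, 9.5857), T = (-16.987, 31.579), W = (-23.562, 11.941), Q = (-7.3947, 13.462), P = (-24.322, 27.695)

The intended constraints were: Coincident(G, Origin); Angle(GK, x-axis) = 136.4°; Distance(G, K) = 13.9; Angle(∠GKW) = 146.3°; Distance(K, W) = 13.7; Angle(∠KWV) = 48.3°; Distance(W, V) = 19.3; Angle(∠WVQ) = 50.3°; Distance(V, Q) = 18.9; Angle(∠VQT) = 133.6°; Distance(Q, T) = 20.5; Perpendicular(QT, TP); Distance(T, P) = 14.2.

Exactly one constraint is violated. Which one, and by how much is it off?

Distance(T, P) = 14.2 — off by 5.90.

G = (0.00, 0.00) ✓; GK at 136.4° ✓; |GK| = 13.90 ✓; ∠GKW = 146.3° ✓; |KW| = 13.70 ✓; ∠KWV = 48.30° ✓; |WV| = 19.30 ✓; ∠WVQ = 50.30° ✓; |VQ| = 18.90 ✓; ∠VQT = 133.6° ✓; |QT| = 20.50 ✓; ∠(QT, TP) = 90.00° ✓; |TP| = 8.300 ✗.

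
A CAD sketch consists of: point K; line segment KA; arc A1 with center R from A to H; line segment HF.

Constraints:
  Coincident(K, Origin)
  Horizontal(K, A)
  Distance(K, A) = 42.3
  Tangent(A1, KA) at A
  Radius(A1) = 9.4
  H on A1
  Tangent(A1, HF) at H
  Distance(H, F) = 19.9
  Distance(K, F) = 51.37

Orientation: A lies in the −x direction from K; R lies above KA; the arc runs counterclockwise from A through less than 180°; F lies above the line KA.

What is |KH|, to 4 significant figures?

35.88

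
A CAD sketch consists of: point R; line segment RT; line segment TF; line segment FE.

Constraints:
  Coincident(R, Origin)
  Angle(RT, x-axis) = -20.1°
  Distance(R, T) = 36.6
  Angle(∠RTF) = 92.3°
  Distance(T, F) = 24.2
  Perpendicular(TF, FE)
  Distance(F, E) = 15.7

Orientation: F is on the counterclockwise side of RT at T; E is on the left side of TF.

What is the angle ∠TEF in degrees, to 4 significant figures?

57.03°

∠RTF = 92.3°, so TF runs at -20.1° + (180° − 92.3°) = 67.60° from the x-axis; with |TF| = 24.2, F = T + 24.2·(cos 67.60°, sin 67.60°) = (43.59, 9.796). TF is perpendicular to FE; with |FE| = 15.7 on the left of TF, E = F + 15.7·(-0.9245, 0.3811) = (29.08, 15.78). Then cos ∠TEF = ET·EF / (|ET||EF|), giving 57.03°.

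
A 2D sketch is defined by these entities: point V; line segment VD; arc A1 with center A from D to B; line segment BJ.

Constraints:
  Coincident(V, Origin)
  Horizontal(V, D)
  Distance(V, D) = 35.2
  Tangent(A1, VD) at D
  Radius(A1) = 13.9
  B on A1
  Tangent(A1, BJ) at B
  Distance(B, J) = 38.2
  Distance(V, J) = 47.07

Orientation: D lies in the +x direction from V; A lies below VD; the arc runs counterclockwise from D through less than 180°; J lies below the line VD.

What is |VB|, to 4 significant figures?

23.99

V is at the origin; VD is horizontal with |VD| = 35.2 and D on the +x side, so D = (35.20, 0.000). A1 meets VD tangentially, so AD is at right angles to VD, so A = D + (0, -13.9) = (35.20, -13.90). Since AB ⟂ BJ (tangency), |AJ| = √(13.9² + 38.2²) = 40.65 regardless of where B sits on A1. So J lies on both circle(V, 47.07) and circle(A, 40.65); the below-VD intersection is J = (10.20, -45.95). B is the foot of the tangent from J: B = (21.98, -9.614).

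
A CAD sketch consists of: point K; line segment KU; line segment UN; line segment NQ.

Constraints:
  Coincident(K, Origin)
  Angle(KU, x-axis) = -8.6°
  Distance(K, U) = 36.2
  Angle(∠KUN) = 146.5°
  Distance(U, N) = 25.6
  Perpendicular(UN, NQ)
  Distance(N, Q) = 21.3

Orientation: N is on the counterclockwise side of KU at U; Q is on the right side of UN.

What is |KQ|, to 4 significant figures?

69.40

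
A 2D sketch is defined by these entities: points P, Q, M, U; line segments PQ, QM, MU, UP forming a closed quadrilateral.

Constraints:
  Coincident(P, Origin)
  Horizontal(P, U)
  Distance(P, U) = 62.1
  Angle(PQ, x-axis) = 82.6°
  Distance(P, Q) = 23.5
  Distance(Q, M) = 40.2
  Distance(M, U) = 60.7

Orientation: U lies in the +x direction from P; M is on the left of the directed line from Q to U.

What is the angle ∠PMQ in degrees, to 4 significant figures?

13.40°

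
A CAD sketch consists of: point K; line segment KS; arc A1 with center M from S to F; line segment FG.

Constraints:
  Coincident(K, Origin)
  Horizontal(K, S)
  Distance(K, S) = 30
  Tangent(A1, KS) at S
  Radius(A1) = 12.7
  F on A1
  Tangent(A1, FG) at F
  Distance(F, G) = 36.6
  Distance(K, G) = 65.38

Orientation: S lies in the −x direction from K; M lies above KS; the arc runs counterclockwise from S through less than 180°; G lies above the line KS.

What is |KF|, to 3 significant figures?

28.8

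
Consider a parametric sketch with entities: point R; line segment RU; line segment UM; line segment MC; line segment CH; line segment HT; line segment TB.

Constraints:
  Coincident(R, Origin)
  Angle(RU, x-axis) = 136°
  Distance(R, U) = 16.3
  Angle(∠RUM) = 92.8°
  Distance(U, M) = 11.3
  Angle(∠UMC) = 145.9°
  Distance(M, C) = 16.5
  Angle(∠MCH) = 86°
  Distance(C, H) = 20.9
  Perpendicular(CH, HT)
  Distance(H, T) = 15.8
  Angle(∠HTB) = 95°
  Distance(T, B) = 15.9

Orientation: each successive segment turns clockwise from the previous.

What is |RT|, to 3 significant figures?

0.543

R is at the origin; RU runs at 136.0° with length 16.3, so U = (-11.7, 11.3). ∠RUM = 92.8° gives UM at 48.8° from the x-axis; with |UM| = 11.3, M = (-4.28, 19.8). ∠UMC = 145.9° gives MC at 14.7° from the x-axis; with |MC| = 16.5, C = (11.7, 24.0). ∠MCH = 86.0° gives CH at -79.3° from the x-axis; with |CH| = 20.9, H = (15.6, 3.48). CH ⟂ HT, so HT runs at -169°; with |HT| = 15.8, T = (0.0330, 0.542). Then |RT| = |T − R| = 0.543.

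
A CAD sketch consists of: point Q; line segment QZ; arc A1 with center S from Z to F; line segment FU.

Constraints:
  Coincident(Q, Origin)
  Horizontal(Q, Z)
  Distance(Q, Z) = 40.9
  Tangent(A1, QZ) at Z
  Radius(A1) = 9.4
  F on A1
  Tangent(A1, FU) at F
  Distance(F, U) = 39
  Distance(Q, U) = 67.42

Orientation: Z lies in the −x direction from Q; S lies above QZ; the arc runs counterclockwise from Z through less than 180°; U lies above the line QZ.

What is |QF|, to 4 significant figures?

34.57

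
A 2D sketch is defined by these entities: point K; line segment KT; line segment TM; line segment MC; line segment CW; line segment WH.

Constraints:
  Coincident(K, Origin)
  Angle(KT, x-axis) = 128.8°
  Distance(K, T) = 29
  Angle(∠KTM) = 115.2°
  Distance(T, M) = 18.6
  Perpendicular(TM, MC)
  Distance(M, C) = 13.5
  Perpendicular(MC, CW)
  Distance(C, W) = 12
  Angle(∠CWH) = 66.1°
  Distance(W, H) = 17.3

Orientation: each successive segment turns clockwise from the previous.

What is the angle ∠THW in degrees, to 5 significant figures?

56.439°

K is at the origin; KT runs at 128.8° with length 29.0, so T = (-18.172, 22.601). ∠KTM = 115.2° gives TM at 64.000° from the x-axis; with |TM| = 18.6, M = (-10.018, 39.318). TM is perpendicular to MC, so MC runs at -26.000°; with |MC| = 13.5, C = (2.1159, 33.400). MC is perpendicular to CW, so CW runs at -116.00°; with |CW| = 12.0, W = (-3.1445, 22.615). ∠CWH = 66.1° gives WH at 130.10° from the x-axis; with |WH| = 17.3, H = (-14.288, 35.848). Then cos ∠THW = HT·HW / (|HT||HW|), giving 56.439°.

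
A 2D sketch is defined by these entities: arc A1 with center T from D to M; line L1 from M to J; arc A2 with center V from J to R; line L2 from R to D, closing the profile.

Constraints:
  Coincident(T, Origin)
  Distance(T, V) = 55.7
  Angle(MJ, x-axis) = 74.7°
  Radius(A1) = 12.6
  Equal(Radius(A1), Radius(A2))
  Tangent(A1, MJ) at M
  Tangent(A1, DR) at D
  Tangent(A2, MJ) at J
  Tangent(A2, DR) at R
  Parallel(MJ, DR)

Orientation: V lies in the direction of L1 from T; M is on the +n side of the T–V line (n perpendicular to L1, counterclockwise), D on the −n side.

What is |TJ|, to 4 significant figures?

57.11

Tangency of A1 to both parallel lines with radius 12.6 puts M and D at T ± 12.6·n: M = (-12.15, 3.325), D = (12.15, -3.325). Equal radii place J and R the same way about V: J = V + 12.6·n = (2.544, 57.05), R = V − 12.6·n = (26.85, 50.40). Then |TJ| = |J − T| = 57.11.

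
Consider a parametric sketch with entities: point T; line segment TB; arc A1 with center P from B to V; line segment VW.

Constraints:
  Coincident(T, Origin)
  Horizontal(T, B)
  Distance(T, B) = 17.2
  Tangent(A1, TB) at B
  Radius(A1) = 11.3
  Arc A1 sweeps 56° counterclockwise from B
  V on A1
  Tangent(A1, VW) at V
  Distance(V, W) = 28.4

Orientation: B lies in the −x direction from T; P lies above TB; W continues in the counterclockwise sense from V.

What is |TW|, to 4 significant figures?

29.64

On A1, B sits at bearing -90° from P; a 56° counterclockwise sweep puts V at bearing -34°, so V = P + 11.3·(cos -34°, sin -34°) = (-7.832, 4.981). Since A1 is tangent to VW there, PV ⟂ VW, so VW runs along (−sin -34°, cos -34°); with |VW| = 28.4, W = (8.049, 28.53). Then |TW| = |W − T| = 29.64.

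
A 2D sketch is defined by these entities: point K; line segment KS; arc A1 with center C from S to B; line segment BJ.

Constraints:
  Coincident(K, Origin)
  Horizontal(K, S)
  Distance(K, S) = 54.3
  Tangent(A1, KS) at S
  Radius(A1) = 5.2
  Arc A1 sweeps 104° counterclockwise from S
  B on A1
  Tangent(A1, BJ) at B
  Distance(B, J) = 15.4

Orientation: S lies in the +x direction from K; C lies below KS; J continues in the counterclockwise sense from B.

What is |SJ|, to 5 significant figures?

21.441

K is at the origin; K and S share the same y with |KS| = 54.3 and S on the +x side, so S = (54.300, 0.0000). Tangency of A1 to KS means the radius CS is perpendicular to KS, so C = S + (0, -5.2) = (54.300, -5.2000). On A1, S sits at bearing 90° from C; a 104° counterclockwise sweep puts B at bearing 194°, so B = C + 5.2·(cos 194°, sin 194°) = (49.254, -6.4580). Since A1 is tangent to BJ there, CB ⟂ BJ, so BJ runs along (−sin 194°, cos 194°); with |BJ| = 15.4, J = (52.980, -21.401). Then |SJ| = |J − S| = 21.441.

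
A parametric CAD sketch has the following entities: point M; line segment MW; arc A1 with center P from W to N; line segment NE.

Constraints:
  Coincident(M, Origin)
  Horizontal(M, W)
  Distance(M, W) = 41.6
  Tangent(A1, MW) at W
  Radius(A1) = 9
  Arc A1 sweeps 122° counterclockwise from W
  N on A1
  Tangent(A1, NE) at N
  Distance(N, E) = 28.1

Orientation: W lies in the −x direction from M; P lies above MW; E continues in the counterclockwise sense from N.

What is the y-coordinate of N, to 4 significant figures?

13.77

A1 meets MW tangentially, so PW is at right angles to MW, so P = W + (0, 9) = (-41.60, 9.000). On A1, W sits at bearing -90° from P; a 122° counterclockwise sweep puts N at bearing 32°, so N = P + 9.0·(cos 32°, sin 32°) = (-33.97, 13.77). So N.y = 13.77.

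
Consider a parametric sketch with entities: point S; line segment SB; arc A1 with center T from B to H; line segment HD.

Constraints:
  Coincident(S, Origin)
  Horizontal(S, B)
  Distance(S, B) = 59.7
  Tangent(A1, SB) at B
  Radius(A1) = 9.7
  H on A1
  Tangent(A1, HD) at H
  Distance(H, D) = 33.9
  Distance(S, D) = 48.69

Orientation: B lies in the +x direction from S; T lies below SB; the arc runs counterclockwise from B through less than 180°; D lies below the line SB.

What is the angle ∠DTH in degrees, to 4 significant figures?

74.03°

Checks: S.y = 0.00, B.y = 0.00 ✓; |SB| = 59.70 ✓; |TH| = 9.700 ✓; ∠(TH, HD) = 90.00° ✓; |HD| = 33.90 ✓; |SD| = 48.69 ✓.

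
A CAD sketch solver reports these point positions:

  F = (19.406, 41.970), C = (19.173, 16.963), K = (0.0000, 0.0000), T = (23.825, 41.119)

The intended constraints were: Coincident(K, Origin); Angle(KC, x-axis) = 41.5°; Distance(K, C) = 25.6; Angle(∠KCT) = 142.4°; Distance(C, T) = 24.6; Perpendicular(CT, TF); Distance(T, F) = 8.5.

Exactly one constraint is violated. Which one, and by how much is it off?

Distance(T, F) = 8.5 — off by 4.00.

K = (0.00, 0.00) ✓; KC at 41.50° ✓; |KC| = 25.60 ✓; ∠KCT = 142.4° ✓; |CT| = 24.60 ✓; ∠(CT, TF) = 90.00° ✓; |TF| = 4.500 ✗.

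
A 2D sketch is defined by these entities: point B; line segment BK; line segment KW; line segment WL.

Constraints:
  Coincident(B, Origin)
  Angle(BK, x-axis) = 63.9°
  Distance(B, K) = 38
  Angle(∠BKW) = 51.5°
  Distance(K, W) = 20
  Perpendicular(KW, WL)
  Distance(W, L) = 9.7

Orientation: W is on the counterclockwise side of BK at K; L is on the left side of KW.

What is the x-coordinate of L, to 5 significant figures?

-0.73282

B is at the origin; BK runs at 63.9° with length 38.0, so K = 38.0·(cos 63.9°, sin 63.9°) = (16.718, 34.125). ∠BKW = 51.5°, so KW runs at 63.9° + (180° − 51.5°) = 192.40° from the x-axis; with |KW| = 20.0, W = K + 20.0·(cos 192.40°, sin 192.40°) = (-2.8158, 29.830). KW is perpendicular to WL; with |WL| = 9.7 on the left of KW, L = W + 9.7·(0.21474, -0.97667) = (-0.73282, 20.357). So L.x = -0.73282.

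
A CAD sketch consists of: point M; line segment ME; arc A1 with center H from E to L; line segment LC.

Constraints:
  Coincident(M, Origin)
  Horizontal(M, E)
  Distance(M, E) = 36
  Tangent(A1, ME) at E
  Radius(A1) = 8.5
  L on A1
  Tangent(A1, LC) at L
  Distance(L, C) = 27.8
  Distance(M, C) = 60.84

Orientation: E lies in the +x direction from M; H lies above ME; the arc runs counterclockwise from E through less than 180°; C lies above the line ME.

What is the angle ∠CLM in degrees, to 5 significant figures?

111.87°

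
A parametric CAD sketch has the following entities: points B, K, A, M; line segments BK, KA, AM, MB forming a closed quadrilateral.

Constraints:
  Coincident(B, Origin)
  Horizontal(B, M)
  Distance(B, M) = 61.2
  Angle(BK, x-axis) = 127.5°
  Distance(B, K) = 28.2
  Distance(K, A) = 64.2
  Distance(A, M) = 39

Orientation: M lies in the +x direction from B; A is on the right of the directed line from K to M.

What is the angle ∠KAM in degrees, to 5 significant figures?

101.51°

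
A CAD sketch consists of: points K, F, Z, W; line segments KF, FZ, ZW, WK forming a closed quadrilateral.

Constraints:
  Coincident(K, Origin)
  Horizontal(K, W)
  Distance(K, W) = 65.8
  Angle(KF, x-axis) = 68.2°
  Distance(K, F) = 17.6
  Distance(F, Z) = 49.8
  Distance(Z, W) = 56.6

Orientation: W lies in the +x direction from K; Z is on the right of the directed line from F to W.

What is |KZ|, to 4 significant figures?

37.11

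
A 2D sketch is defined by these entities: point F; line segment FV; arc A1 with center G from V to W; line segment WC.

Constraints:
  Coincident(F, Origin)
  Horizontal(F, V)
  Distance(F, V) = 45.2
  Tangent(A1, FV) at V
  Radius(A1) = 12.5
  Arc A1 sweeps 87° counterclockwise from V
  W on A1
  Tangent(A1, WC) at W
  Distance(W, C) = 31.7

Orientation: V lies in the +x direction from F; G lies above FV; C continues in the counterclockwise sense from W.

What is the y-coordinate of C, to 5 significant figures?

43.502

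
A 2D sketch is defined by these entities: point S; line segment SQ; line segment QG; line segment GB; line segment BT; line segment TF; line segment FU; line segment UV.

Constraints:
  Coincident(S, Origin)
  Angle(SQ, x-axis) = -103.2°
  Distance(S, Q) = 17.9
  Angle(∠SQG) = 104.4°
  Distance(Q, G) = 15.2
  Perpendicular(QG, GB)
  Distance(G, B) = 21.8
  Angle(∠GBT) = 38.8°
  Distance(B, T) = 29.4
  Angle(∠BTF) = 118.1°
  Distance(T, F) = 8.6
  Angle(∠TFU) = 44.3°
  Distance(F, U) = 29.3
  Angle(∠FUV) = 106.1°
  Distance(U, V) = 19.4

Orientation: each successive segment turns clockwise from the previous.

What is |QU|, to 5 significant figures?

21.218

S is at the origin; SQ runs at -103.2° with length 17.9, so Q = (-4.0875, -17.427). ∠SQG = 104.4° gives QG at -178.80° from the x-axis; with |QG| = 15.2, G = (-19.284, -17.745). The perpendicularity gives GB at right angles to QG, so GB runs at 91.200°; with |GB| = 21.8, B = (-19.741, 4.0498). ∠GBT = 38.8° gives BT at -50.000° from the x-axis; with |BT| = 29.4, T = (-0.84274, -18.472). ∠BTF = 118.1° gives TF at -111.90° from the x-axis; with |TF| = 8.6, F = (-4.0504, -26.451). ∠TFU = 44.3° gives FU at 112.40° from the x-axis; with |FU| = 29.3, U = (-15.216, 0.63793). Then |QU| = |U − Q| = 21.218.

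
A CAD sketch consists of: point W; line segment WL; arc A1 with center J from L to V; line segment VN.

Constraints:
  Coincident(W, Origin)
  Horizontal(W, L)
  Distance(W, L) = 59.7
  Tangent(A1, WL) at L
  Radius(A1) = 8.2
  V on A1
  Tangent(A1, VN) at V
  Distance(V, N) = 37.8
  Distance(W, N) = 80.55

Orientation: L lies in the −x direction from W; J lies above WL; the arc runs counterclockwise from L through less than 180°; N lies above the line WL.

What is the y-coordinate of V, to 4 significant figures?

11.19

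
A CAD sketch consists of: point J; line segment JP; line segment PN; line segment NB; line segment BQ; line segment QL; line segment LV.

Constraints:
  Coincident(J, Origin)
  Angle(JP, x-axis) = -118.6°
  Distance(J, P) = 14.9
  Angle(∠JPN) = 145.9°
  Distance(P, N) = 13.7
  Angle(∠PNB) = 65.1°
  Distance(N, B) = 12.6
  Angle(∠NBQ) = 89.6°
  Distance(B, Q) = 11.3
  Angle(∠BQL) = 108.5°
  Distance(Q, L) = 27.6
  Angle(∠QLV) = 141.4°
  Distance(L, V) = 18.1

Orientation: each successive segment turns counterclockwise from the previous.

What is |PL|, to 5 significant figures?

20.856

J is at the origin; JP runs at -118.6° with length 14.9, so P = (-7.1325, -13.082). ∠JPN = 145.9° gives PN at -84.500° from the x-axis; with |PN| = 13.7, N = (-5.8194, -26.719). ∠PNB = 65.1° gives NB at 30.400° from the x-axis; with |NB| = 12.6, B = (5.0483, -20.343). ∠NBQ = 89.6° gives BQ at 120.80° from the x-axis; with |BQ| = 11.3, Q = (-0.73783, -10.637). ∠BQL = 108.5° gives QL at -167.70° from the x-axis; with |QL| = 27.6, L = (-27.704, -16.516). Then |PL| = |L − P| = 20.856.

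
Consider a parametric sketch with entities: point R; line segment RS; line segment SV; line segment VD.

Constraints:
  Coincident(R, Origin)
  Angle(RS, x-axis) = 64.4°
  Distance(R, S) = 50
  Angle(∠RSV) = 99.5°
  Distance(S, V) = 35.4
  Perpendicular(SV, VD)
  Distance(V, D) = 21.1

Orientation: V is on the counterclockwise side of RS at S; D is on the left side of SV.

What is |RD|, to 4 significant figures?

51.98

R is at the origin; RS runs at 64.4° with length 50.0, so S = 50.0·(cos 64.4°, sin 64.4°) = (21.60, 45.09). ∠RSV = 99.5°, so SV runs at 64.4° + (180° − 99.5°) = 144.9° from the x-axis; with |SV| = 35.4, V = S + 35.4·(cos 144.9°, sin 144.9°) = (-7.358, 65.45). The perpendicularity gives VD at right angles to SV; with |VD| = 21.1 on the left of SV, D = V + 21.1·(-0.5750, -0.8181) = (-19.49, 48.18). Then |RD| = |D − R| = 51.98.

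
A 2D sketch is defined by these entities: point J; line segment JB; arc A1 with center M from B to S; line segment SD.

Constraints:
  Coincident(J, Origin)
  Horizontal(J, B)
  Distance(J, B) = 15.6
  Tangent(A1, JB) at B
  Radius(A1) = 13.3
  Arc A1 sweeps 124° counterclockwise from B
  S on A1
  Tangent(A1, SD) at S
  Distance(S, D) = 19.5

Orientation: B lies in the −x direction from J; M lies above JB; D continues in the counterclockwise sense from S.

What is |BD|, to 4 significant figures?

36.90

J is at the origin; J and B share the same y with |JB| = 15.6 and B on the −x side, so B = (-15.60, 0.000). Since A1 is tangent to JB there, MB ⟂ JB, so M = B + (0, 13.3) = (-15.60, 13.30). On A1, B sits at bearing -90° from M; a 124° counterclockwise sweep puts S at bearing 34°, so S = M + 13.3·(cos 34°, sin 34°) = (-4.574, 20.74). Since A1 is tangent to SD there, MS ⟂ SD, so SD runs along (−sin 34°, cos 34°); with |SD| = 19.5, D = (-15.48, 36.90). Then |BD| = |D − B| = 36.90.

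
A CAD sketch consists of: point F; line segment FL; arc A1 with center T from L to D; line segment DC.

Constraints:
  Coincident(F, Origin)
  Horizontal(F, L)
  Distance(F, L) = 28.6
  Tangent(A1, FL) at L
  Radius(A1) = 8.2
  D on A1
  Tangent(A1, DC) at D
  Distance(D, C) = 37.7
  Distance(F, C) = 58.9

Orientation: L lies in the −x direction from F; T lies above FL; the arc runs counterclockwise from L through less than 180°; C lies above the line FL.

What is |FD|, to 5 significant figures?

24.144

F is at the origin; F and L share the same y with |FL| = 28.6 and L on the −x side, so L = (-28.600, 0.0000). Since A1 is tangent to FL there, TL ⟂ FL, so T = L + (0, 8.2) = (-28.600, 8.2000). Since TD ⟂ DC (tangency), |TC| = √(8.2² + 37.7²) = 38.581 regardless of where D sits on A1. So C lies on both circle(F, 58.9) and circle(T, 38.581); the above-FL intersection is C = (-36.952, 45.867). D is the foot of the tangent from C: D = (-21.155, 11.636).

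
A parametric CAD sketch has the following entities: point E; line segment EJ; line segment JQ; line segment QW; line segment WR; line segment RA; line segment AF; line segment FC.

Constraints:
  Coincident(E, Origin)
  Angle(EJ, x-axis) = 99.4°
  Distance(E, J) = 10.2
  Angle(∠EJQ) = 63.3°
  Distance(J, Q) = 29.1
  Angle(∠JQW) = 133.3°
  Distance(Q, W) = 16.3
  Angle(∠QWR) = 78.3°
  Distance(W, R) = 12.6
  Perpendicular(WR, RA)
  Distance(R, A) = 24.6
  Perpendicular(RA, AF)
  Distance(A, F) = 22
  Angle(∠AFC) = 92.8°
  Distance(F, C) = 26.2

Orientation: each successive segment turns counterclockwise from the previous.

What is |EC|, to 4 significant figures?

45.64

E is at the origin; EJ runs at 99.4° with length 10.2, so J = (-1.666, 10.06). ∠EJQ = 63.3° gives JQ at -143.9° from the x-axis; with |JQ| = 29.1, Q = (-25.18, -7.083). ∠JQW = 133.3° gives QW at -97.20° from the x-axis; with |QW| = 16.3, W = (-27.22, -23.25). ∠QWR = 78.3° gives WR at 4.500° from the x-axis; with |WR| = 12.6, R = (-14.66, -22.27). The perpendicularity gives RA at right angles to WR, so RA runs at 94.50°; with |RA| = 24.6, A = (-16.59, 2.259). RA is perpendicular to AF, so AF runs at -175.5°; with |AF| = 22.0, F = (-38.52, 0.5326). ∠AFC = 92.8° gives FC at -88.30° from the x-axis; with |FC| = 26.2, C = (-37.75, -25.66). Then |EC| = |C − E| = 45.64.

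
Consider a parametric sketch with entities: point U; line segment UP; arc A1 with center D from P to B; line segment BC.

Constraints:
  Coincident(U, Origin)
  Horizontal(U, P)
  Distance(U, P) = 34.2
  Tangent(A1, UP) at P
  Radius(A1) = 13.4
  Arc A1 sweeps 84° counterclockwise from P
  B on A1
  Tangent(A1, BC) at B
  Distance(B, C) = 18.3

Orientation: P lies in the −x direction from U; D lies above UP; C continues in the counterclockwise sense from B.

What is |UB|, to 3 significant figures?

24.1

The tangent condition forces DP to be normal to UP, so D = P + (0, 13.4) = (-34.2, 13.4). On A1, P sits at bearing -90° from D; an 84° counterclockwise sweep puts B at bearing -6°, so B = D + 13.4·(cos -6°, sin -6°) = (-20.9, 12.0). Then |UB| = |B − U| = 24.1.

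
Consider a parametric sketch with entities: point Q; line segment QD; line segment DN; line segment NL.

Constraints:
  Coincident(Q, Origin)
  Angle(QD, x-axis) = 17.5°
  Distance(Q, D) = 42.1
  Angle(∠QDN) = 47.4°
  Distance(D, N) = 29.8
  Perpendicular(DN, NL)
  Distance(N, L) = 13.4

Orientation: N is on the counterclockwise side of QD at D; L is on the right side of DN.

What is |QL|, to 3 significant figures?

44.4

∠QDN = 47.4°, so DN runs at 17.5° + (180° − 47.4°) = 150° from the x-axis; with |DN| = 29.8, N = D + 29.8·(cos 150°, sin 150°) = (14.3, 27.5). DN is perpendicular to NL; with |NL| = 13.4 on the right of DN, L = N + 13.4·(0.498, 0.867) = (21.0, 39.1). Then |QL| = |L − Q| = 44.4.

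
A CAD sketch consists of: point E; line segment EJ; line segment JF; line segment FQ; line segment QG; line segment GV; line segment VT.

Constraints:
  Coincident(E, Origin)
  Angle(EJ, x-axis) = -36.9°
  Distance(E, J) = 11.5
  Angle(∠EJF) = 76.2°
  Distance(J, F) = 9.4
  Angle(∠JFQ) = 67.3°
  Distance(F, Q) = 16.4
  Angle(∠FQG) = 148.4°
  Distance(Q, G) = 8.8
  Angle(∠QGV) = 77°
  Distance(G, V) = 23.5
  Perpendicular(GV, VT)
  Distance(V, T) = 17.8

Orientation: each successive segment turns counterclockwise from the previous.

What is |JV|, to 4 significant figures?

13.22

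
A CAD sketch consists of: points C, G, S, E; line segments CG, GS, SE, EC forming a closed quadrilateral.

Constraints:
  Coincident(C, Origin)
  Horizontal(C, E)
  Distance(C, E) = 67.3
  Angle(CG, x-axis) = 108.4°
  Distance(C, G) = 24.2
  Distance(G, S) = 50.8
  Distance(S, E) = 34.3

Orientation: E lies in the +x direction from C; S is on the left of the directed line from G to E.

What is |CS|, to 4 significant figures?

49.54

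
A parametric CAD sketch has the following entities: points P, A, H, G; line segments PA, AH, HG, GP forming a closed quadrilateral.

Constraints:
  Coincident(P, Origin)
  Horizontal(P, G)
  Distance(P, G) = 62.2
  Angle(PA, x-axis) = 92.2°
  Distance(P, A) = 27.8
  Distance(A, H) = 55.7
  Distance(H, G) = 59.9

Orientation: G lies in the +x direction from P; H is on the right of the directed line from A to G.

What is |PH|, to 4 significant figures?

28.43

Checks: P.y = 0.00, G.y = 0.00 ✓; |AH| = 55.70 ✓; |HG| = 59.90 ✓.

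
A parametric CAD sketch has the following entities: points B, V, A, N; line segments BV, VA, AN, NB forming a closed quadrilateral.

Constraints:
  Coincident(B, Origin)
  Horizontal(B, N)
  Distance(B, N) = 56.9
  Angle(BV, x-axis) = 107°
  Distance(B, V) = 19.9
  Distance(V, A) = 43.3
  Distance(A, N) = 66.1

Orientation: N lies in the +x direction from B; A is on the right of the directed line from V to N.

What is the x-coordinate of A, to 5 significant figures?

-4.5902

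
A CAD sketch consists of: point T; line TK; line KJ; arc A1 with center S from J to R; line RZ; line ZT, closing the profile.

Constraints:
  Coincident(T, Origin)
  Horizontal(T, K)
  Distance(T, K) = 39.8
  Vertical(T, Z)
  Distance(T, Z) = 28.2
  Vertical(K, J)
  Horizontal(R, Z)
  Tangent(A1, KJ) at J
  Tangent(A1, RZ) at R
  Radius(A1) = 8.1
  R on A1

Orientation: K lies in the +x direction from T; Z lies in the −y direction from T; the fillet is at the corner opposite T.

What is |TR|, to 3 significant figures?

42.4

T is at the origin; T and K share the same y with |TK| = 39.8 and K on the +x side, so K = (39.8, 0.00). T and Z share the same x with |TZ| = 28.2 and Z on the −y side, so Z = (0.00, -28.2). The virtual corner opposite T is at (39.8, -28.2). Tangency of A1 to KJ means the radius SJ is perpendicular to KJ and tangency of A1 to RZ means the radius SR is perpendicular to RZ, with radius 8.1, so the center S sits 8.1 in from both sides at S = (31.7, -20.1). That places the tangent points at J = (39.8, -20.1) on KJ and R = (31.7, -28.2) on RZ. Then |TR| = |R − T| = 42.4.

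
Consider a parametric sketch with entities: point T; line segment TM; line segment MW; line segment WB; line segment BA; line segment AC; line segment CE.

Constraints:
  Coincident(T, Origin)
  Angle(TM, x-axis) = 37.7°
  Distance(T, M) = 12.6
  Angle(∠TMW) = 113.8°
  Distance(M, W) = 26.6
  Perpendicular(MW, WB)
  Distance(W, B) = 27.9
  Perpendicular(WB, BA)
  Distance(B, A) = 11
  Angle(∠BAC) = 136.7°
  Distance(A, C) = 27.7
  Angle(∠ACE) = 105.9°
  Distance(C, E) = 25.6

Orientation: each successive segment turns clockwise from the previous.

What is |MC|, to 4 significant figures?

10.00

T is at the origin; TM runs at 37.7° with length 12.6, so M = (9.969, 7.705). ∠TMW = 113.8° gives MW at -28.50° from the x-axis; with |MW| = 26.6, W = (33.35, -4.987). MW is perpendicular to WB, so WB runs at -118.5°; with |WB| = 27.9, B = (20.03, -29.51). The perpendicularity gives BA at right angles to WB, so BA runs at 151.5°; with |BA| = 11.0, A = (10.37, -24.26). ∠BAC = 136.7° gives AC at 108.2° from the x-axis; with |AC| = 27.7, C = (1.715, 2.057). Then |MC| = |C − M| = 10.00.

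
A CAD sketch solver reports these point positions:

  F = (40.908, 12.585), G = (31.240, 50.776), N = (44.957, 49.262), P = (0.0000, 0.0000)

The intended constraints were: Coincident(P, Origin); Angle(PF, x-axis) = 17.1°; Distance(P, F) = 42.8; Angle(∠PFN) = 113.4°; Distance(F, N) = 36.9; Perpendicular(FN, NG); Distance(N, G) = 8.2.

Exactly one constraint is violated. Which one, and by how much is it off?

Distance(N, G) = 8.2 — off by 5.60.

P = (0.00, 0.00) ✓; PF at 17.10° ✓; |PF| = 42.80 ✓; ∠PFN = 113.4° ✓; |FN| = 36.90 ✓; ∠(FN, NG) = 90.00° ✓; |NG| = 13.80 ✗.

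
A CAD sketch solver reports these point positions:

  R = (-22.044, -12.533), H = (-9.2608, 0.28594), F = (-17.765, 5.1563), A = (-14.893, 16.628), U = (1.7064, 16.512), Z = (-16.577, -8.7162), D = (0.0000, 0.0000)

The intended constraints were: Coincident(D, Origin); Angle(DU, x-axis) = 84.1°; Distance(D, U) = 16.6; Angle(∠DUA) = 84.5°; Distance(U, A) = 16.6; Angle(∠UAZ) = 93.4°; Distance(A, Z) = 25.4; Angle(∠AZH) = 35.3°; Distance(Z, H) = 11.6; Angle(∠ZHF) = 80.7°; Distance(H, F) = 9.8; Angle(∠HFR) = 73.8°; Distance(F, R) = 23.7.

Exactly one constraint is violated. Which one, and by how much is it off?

Distance(F, R) = 23.7 — off by 5.50.

D = (0.00, 0.00) ✓; DU at 84.10° ✓; |DU| = 16.60 ✓; ∠DUA = 84.50° ✓; |UA| = 16.60 ✓; ∠UAZ = 93.40° ✓; |AZ| = 25.40 ✓; ∠AZH = 35.30° ✓; |ZH| = 11.60 ✓; ∠ZHF = 80.70° ✓; |HF| = 9.800 ✓; ∠HFR = 73.80° ✓; |FR| = 18.20 ✗.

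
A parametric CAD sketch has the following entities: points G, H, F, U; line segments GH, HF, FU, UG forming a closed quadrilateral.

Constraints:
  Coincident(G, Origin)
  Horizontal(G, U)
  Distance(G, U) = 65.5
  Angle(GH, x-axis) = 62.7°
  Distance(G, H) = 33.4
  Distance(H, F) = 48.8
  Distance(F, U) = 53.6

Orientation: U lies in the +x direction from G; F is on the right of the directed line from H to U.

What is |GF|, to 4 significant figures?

24.57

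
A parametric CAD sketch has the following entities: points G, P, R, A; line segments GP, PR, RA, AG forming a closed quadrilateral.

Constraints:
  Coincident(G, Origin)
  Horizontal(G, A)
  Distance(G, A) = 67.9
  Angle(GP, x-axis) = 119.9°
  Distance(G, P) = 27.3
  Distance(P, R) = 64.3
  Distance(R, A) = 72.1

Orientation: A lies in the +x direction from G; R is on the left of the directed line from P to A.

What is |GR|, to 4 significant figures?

73.96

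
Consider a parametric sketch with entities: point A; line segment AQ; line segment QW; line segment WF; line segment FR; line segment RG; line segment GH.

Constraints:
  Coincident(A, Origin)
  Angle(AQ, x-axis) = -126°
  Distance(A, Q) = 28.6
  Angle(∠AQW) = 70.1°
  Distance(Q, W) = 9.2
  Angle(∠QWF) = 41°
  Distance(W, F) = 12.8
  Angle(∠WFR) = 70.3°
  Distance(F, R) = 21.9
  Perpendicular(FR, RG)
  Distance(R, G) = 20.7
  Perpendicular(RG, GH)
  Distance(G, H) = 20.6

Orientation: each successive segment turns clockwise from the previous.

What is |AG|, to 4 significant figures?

46.43

∠WFR = 70.3° gives FR at -124.6° from the x-axis; with |FR| = 21.9, R = (-22.03, -36.84). The perpendicularity gives RG at right angles to FR, so RG runs at 145.4°; with |RG| = 20.7, G = (-39.07, -25.08). Then |AG| = |G − A| = 46.43.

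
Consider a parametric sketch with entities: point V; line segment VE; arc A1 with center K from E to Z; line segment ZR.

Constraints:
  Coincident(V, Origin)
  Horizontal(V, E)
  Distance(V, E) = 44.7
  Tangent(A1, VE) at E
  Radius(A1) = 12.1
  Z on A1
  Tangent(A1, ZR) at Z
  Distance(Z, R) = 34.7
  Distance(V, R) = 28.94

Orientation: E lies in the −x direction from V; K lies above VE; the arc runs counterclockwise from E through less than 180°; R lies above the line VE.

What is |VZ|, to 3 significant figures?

36.6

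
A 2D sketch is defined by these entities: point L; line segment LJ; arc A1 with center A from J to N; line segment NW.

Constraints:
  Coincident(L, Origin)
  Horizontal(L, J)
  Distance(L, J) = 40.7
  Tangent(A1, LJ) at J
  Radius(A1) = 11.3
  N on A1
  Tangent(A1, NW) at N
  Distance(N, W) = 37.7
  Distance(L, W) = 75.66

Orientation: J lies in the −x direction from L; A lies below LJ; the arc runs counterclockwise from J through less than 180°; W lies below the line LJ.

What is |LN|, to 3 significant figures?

52.4

L is at the origin; L and J share the same y with |LJ| = 40.7 and J on the −x side, so J = (-40.7, 0.00). Tangency of A1 to LJ means the radius AJ is perpendicular to LJ, so A = J + (0, -11.3) = (-40.7, -11.3). Since AN ⟂ NW (tangency), |AW| = √(11.3² + 37.7²) = 39.4 regardless of where N sits on A1. So W lies on both circle(L, 75.66) and circle(A, 39.4); the below-LJ intersection is W = (-60.7, -45.2). N is the foot of the tangent from W: N = (-51.7, -8.61).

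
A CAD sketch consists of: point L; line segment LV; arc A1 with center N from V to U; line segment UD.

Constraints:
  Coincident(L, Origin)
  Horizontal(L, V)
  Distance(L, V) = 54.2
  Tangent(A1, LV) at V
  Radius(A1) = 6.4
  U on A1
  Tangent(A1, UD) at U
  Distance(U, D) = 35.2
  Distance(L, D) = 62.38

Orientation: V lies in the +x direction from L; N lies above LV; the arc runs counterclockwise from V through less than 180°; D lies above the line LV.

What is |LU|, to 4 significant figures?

60.76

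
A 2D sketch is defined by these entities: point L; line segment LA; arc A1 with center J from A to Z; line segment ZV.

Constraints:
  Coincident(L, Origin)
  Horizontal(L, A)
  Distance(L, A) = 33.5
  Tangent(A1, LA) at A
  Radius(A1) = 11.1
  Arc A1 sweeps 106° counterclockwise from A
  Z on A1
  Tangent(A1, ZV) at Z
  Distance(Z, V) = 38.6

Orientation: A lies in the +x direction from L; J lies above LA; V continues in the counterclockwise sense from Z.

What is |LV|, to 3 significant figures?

61.3

L is at the origin; LA is horizontal with |LA| = 33.5 and A on the +x side, so A = (33.5, 0.00). The tangent condition forces JA to be normal to LA, so J = A + (0, 11.1) = (33.5, 11.1). On A1, A sits at bearing -90° from J; a 106° counterclockwise sweep puts Z at bearing 16°, so Z = J + 11.1·(cos 16°, sin 16°) = (44.2, 14.2). A1 meets ZV tangentially, so JZ is at right angles to ZV, so ZV runs along (−sin 16°, cos 16°); with |ZV| = 38.6, V = (33.5, 51.3). Then |LV| = |V − L| = 61.3.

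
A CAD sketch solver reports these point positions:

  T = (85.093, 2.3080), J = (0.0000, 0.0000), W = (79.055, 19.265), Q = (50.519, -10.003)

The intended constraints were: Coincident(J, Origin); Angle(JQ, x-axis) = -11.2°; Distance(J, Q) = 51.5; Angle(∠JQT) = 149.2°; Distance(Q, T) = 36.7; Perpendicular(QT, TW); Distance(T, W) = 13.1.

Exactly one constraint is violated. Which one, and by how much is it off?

Distance(T, W) = 13.1 — off by 4.90.

J = (0.00, 0.00) ✓; JQ at -11.20° ✓; |JQ| = 51.50 ✓; ∠JQT = 149.2° ✓; |QT| = 36.70 ✓; ∠(QT, TW) = 90.00° ✓; |TW| = 18.00 ✗.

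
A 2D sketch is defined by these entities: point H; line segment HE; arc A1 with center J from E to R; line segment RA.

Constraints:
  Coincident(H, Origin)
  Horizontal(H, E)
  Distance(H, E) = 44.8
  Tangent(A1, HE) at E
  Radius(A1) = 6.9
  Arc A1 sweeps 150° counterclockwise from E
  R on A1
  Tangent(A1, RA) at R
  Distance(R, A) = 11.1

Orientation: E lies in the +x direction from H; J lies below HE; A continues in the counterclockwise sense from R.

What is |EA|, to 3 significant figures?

19.4

On A1, E sits at bearing 90° from J; a 150° counterclockwise sweep puts R at bearing 240°, so R = J + 6.9·(cos 240°, sin 240°) = (41.3, -12.9). The tangent condition forces JR to be normal to RA, so RA runs along (−sin 240°, cos 240°); with |RA| = 11.1, A = (51.0, -18.4). Then |EA| = |A − E| = 19.4.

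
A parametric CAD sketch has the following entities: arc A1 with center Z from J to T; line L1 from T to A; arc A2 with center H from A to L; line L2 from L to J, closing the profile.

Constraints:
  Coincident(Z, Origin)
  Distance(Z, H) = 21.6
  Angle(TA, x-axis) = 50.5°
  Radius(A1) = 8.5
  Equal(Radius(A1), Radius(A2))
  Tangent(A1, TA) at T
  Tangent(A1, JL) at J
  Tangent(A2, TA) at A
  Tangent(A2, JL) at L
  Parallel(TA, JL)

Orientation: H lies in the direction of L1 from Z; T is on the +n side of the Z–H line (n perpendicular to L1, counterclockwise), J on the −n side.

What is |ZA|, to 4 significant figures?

23.21

The slot axis is L1's direction at 50.5°, so u = (cos 50.5°, sin 50.5°) = (0.6361, 0.7716) and n = (−sin 50.5°, cos 50.5°) = (-0.7716, 0.6361). Z is at the origin and H lies 21.6 along u from Z, so H = 21.6·u = (13.74, 16.67). Tangency of A1 to both parallel lines with radius 8.5 puts T and J at Z ± 8.5·n: T = (-6.559, 5.407), J = (6.559, -5.407). Equal radii place A and L the same way about H: A = H + 8.5·n = (7.180, 22.07), L = H − 8.5·n = (20.30, 11.26). Then |ZA| = |A − Z| = 23.21.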